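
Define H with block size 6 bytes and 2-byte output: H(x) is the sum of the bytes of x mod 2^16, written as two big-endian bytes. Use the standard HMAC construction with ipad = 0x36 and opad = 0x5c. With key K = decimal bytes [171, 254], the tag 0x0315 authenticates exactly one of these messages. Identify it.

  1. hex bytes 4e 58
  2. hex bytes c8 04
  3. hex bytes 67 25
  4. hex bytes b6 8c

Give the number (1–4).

Key decimal bytes [171, 254] = ab fe is 2 bytes ≤ B = 6; zero-pad to 6 bytes: K' = ab fe 00 00 00 00.
K' ⊕ ipad = 9d c8 36 36 36 36; K' ⊕ opad = f7 a2 5c 5c 5c 5c.
m1: inner = H(9d c8 36 36 36 36 4e 58) = 02 e3; tag = H(f7 a2 5c 5c 5c 5c 02 e3) = 03ee
m2: inner = H(9d c8 36 36 36 36 c8 04) = 03 09; tag = H(f7 a2 5c 5c 5c 5c 03 09) = 0315 ← matches
m3: inner = H(9d c8 36 36 36 36 67 25) = 02 c9; tag = H(f7 a2 5c 5c 5c 5c 02 c9) = 03d4
m4: inner = H(9d c8 36 36 36 36 b6 8c) = 03 7f; tag = H(f7 a2 5c 5c 5c 5c 03 7f) = 038b

2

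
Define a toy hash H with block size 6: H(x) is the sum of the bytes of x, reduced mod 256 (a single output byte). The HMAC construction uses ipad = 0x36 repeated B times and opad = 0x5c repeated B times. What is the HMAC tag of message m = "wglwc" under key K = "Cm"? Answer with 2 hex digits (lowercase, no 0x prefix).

Key "Cm" = 43 6d is 2 bytes ≤ B = 6; zero-pad to 6 bytes: K' = 43 6d 00 00 00 00.
K' ⊕ ipad = 75 5b 36 36 36 36.  K' ⊕ opad = 1f 31 5c 5c 5c 5c.
Inner input = (K'⊕ipad) ∥ m = 75 5b 36 36 36 36 ∥ 77 67 6c 77 63.
Inner hash: sum = 117+91+54+54+54+54+119+103+108+119+99 = 972; mod 256 = 204 → cc.
Outer input = (K'⊕opad) ∥ inner = 1f 31 5c 5c 5c 5c ∥ cc.
Outer hash (tag): sum = 31+49+92+92+92+92+204 = 652; mod 256 = 140 → 8c.

8c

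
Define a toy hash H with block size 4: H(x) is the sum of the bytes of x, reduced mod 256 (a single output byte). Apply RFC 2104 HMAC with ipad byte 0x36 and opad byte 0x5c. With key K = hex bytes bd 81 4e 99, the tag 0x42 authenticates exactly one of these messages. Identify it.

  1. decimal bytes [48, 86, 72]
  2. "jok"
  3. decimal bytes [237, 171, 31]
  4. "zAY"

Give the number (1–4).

Key hex bytes bd 81 4e 99 is exactly B = 4 bytes: K' = bd 81 4e 99.
K' ⊕ ipad = 8b b7 78 af; K' ⊕ opad = e1 dd 12 c5.
m1: inner = H(8b b7 78 af 30 56 48) = 37; tag = H(e1 dd 12 c5 37) = cc
m2: inner = H(8b b7 78 af 6a 6f 6b) = ad; tag = H(e1 dd 12 c5 ad) = 42 ← matches
m3: inner = H(8b b7 78 af ed ab 1f) = 20; tag = H(e1 dd 12 c5 20) = b5
m4: inner = H(8b b7 78 af 7a 41 59) = 7d; tag = H(e1 dd 12 c5 7d) = 12

2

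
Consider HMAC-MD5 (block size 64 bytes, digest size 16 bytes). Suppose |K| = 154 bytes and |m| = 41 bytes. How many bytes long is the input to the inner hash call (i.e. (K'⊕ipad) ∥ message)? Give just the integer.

Key is 154 > 64 bytes, so it is hashed to 16 bytes then zero-padded to 64: |K'| = 64.
Inner input = (K'⊕ipad) ∥ m → 64 + 41 = 105 bytes.

105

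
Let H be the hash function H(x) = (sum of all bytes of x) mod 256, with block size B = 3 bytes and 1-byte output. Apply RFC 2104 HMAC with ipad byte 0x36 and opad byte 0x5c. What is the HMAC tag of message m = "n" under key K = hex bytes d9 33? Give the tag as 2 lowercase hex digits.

e8

Key hex bytes d9 33 is 2 bytes ≤ B = 3; zero-pad to 3 bytes: K' = d9 33 00.
K' ⊕ ipad = ef 05 36.  K' ⊕ opad = 85 6f 5c.
Inner input = (K'⊕ipad) ∥ m = ef 05 36 ∥ 6e.
Inner hash: sum = 239+5+54+110 = 408; mod 256 = 152 → 98.
Outer input = (K'⊕opad) ∥ inner = 85 6f 5c ∥ 98.
Outer hash (tag): sum = 133+111+92+152 = 488; mod 256 = 232 → e8.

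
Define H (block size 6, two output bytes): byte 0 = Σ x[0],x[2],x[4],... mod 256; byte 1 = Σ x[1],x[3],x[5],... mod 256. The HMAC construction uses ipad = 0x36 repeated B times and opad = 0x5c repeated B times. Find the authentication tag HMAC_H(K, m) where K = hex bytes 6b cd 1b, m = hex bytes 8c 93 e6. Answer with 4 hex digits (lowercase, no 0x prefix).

0c43

Key hex bytes 6b cd 1b is 3 bytes ≤ B = 6; zero-pad to 6 bytes: K' = 6b cd 1b 00 00 00.
K' ⊕ ipad = 5d fb 2d 36 36 36.  K' ⊕ opad = 37 91 47 5c 5c 5c.
Inner input = (K'⊕ipad) ∥ m = 5d fb 2d 36 36 36 ∥ 8c 93 e6.
Inner hash: even-index sum = 562 mod 256 = 50; odd-index sum = 506 mod 256 = 250 → 32 fa.
Outer input = (K'⊕opad) ∥ inner = 37 91 47 5c 5c 5c ∥ 32 fa.
Outer hash (tag): even-index sum = 268 mod 256 = 12; odd-index sum = 579 mod 256 = 67 → 0c 43.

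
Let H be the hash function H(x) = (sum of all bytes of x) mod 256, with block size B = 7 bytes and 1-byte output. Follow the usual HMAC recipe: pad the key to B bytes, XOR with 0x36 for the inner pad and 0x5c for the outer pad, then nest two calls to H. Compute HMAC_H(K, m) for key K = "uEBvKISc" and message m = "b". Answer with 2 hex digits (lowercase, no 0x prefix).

38

Key "uEBvKISc" = 75 45 42 76 4b 49 53 63 is 8 bytes > B = 7, so hash it first: H(key) = bc, then zero-pad to 7 bytes: K' = bc 00 00 00 00 00 00.
K' ⊕ ipad = 8a 36 36 36 36 36 36.  K' ⊕ opad = e0 5c 5c 5c 5c 5c 5c.
Inner input = (K'⊕ipad) ∥ m = 8a 36 36 36 36 36 36 ∥ 62.
Inner hash: sum = 138+54+54+54+54+54+54+98 = 560; mod 256 = 48 → 30.
Outer input = (K'⊕opad) ∥ inner = e0 5c 5c 5c 5c 5c 5c ∥ 30.
Outer hash (tag): sum = 224+92+92+92+92+92+92+48 = 824; mod 256 = 56 → 38.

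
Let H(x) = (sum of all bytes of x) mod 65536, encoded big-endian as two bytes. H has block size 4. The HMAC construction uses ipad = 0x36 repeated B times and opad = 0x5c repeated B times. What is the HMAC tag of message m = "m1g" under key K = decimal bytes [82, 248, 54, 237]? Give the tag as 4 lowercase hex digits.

01e2

Key decimal bytes [82, 248, 54, 237] = 52 f8 36 ed is exactly B = 4 bytes: K' = 52 f8 36 ed.
K' ⊕ ipad = 64 ce 00 db.  K' ⊕ opad = 0e a4 6a b1.
Inner input = (K'⊕ipad) ∥ m = 64 ce 00 db ∥ 6d 31 67.
Inner hash: sum = 100+206+0+219+109+49+103 = 786 → 03 12.
Outer input = (K'⊕opad) ∥ inner = 0e a4 6a b1 ∥ 03 12.
Outer hash (tag): sum = 14+164+106+177+3+18 = 482 → 01 e2.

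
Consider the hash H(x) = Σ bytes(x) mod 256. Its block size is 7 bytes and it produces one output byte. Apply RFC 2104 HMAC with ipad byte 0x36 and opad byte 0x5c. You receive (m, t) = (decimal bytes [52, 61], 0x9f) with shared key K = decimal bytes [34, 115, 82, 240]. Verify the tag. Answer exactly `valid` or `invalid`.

invalid

Key decimal bytes [34, 115, 82, 240] = 22 73 52 f0 is 4 bytes ≤ B = 7; zero-pad to 7 bytes: K' = 22 73 52 f0 00 00 00.
K' ⊕ ipad = 14 45 64 c6 36 36 36; K' ⊕ opad = 7e 2f 0e ac 5c 5c 5c.
Inner hash: sum = 20+69+100+198+54+54+54+52+61 = 662; mod 256 = 150 → 96.
Outer hash (recomputed tag): sum = 126+47+14+172+92+92+92+150 = 785; mod 256 = 17 → 11.
Recomputed tag = 11; claimed = 9f → mismatch.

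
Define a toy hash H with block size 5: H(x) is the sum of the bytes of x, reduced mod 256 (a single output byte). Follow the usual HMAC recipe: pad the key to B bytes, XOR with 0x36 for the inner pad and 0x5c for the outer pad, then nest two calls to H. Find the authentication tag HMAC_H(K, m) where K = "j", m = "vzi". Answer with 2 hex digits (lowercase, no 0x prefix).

Key "j" = 6a is 1 byte ≤ B = 5; zero-pad to 5 bytes: K' = 6a 00 00 00 00.
K' ⊕ ipad = 5c 36 36 36 36.  K' ⊕ opad = 36 5c 5c 5c 5c.
Inner input = (K'⊕ipad) ∥ m = 5c 36 36 36 36 ∥ 76 7a 69.
Inner hash: sum = 92+54+54+54+54+118+122+105 = 653; mod 256 = 141 → 8d.
Outer input = (K'⊕opad) ∥ inner = 36 5c 5c 5c 5c ∥ 8d.
Outer hash (tag): sum = 54+92+92+92+92+141 = 563; mod 256 = 51 → 33.

33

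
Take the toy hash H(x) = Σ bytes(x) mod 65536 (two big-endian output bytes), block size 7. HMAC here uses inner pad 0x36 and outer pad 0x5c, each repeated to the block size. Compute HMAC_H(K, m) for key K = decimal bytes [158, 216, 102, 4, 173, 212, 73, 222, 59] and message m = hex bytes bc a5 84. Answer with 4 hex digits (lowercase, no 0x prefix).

02e1

Key decimal bytes [158, 216, 102, 4, 173, 212, 73, 222, 59] = 9e d8 66 04 ad d4 49 de 3b is 9 bytes > B = 7, so hash it first: H(key) = 04 c3, then zero-pad to 7 bytes: K' = 04 c3 00 00 00 00 00.
K' ⊕ ipad = 32 f5 36 36 36 36 36.  K' ⊕ opad = 58 9f 5c 5c 5c 5c 5c.
Inner input = (K'⊕ipad) ∥ m = 32 f5 36 36 36 36 36 ∥ bc a5 84.
Inner hash: sum = 50+245+54+54+54+54+54+188+165+132 = 1050 → 04 1a.
Outer input = (K'⊕opad) ∥ inner = 58 9f 5c 5c 5c 5c 5c ∥ 04 1a.
Outer hash (tag): sum = 88+159+92+92+92+92+92+4+26 = 737 → 02 e1.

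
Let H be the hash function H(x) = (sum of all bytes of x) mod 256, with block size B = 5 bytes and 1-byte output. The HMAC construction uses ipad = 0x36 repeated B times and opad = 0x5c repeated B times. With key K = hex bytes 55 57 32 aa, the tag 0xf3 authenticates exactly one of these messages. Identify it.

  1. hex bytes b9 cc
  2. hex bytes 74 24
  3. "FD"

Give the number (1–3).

Key hex bytes 55 57 32 aa is 4 bytes ≤ B = 5; zero-pad to 5 bytes: K' = 55 57 32 aa 00.
K' ⊕ ipad = 63 61 04 9c 36; K' ⊕ opad = 09 0b 6e f6 5c.
m1: inner = H(63 61 04 9c 36 b9 cc) = 1f; tag = H(09 0b 6e f6 5c 1f) = f3 ← matches
m2: inner = H(63 61 04 9c 36 74 24) = 32; tag = H(09 0b 6e f6 5c 32) = 06
m3: inner = H(63 61 04 9c 36 46 44) = 24; tag = H(09 0b 6e f6 5c 24) = f8

1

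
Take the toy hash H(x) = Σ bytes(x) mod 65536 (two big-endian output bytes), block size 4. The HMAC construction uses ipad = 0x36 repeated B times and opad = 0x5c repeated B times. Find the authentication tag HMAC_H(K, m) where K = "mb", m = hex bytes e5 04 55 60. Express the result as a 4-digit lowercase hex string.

Key "mb" = 6d 62 is 2 bytes ≤ B = 4; zero-pad to 4 bytes: K' = 6d 62 00 00.
K' ⊕ ipad = 5b 54 36 36.  K' ⊕ opad = 31 3e 5c 5c.
Inner input = (K'⊕ipad) ∥ m = 5b 54 36 36 ∥ e5 04 55 60.
Inner hash: sum = 91+84+54+54+229+4+85+96 = 697 → 02 b9.
Outer input = (K'⊕opad) ∥ inner = 31 3e 5c 5c ∥ 02 b9.
Outer hash (tag): sum = 49+62+92+92+2+185 = 482 → 01 e2.

01e2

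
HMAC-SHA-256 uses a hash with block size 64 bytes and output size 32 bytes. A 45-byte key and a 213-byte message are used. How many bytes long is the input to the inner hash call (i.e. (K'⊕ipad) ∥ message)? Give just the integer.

Key is 45 ≤ 64 bytes, zero-padded: |K'| = 64.
Inner input = (K'⊕ipad) ∥ m → 64 + 213 = 277 bytes.

277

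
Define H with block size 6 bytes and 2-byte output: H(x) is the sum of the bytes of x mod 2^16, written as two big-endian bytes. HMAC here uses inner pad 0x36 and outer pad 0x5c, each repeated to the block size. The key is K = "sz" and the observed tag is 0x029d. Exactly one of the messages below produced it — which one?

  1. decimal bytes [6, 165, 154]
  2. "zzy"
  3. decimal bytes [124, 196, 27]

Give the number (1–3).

2

Key "sz" = 73 7a is 2 bytes ≤ B = 6; zero-pad to 6 bytes: K' = 73 7a 00 00 00 00.
K' ⊕ ipad = 45 4c 36 36 36 36; K' ⊕ opad = 2f 26 5c 5c 5c 5c.
m1: inner = H(45 4c 36 36 36 36 06 a5 9a) = 02 ae; tag = H(2f 26 5c 5c 5c 5c 02 ae) = 0275
m2: inner = H(45 4c 36 36 36 36 7a 7a 79) = 02 d6; tag = H(2f 26 5c 5c 5c 5c 02 d6) = 029d ← matches
m3: inner = H(45 4c 36 36 36 36 7c c4 1b) = 02 c4; tag = H(2f 26 5c 5c 5c 5c 02 c4) = 028b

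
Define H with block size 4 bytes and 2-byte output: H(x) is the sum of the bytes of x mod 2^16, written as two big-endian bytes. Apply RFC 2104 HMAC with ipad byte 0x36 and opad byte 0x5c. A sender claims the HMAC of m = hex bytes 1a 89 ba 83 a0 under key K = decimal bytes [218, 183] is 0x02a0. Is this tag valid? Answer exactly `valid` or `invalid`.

Key decimal bytes [218, 183] = da b7 is 2 bytes ≤ B = 4; zero-pad to 4 bytes: K' = da b7 00 00.
K' ⊕ ipad = ec 81 36 36; K' ⊕ opad = 86 eb 5c 5c.
Inner hash: sum = 236+129+54+54+26+137+186+131+160 = 1113 → 04 59.
Outer hash (recomputed tag): sum = 134+235+92+92+4+89 = 646 → 02 86.
Recomputed tag = 0286; claimed = 02a0 → mismatch.

invalid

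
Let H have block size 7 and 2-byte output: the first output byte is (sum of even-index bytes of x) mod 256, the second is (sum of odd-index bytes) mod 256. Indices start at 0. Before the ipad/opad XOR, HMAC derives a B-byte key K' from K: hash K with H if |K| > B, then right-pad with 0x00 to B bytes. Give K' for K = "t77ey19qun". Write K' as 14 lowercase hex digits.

d2ac0000000000

|K| = 10 > B = 7, so first hash the key.
H(K): even-index sum = 466 mod 256 = 210; odd-index sum = 428 mod 256 = 172 → d2 ac.
Zero-pad H(K) = d2 ac to 7 bytes: K' = d2 ac 00 00 00 00 00.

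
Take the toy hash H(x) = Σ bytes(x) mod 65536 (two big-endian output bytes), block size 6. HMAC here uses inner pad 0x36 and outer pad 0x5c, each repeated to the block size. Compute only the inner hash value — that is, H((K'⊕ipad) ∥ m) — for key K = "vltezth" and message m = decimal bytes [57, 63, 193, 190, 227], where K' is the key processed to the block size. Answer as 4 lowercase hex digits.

040e

Key "vltezth" = 76 6c 74 65 7a 74 68 is 7 bytes > B = 6, so hash it first: H(key) = 03 11, then zero-pad to 6 bytes: K' = 03 11 00 00 00 00.
K' ⊕ ipad = 35 27 36 36 36 36.
Inner input = 35 27 36 36 36 36 ∥ 39 3f c1 be e3.
Inner hash: sum = 53+39+54+54+54+54+57+63+193+190+227 = 1038 → 04 0e.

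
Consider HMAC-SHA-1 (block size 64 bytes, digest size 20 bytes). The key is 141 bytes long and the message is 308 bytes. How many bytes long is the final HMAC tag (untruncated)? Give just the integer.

20

The tag is one SHA-1 digest: 20 bytes.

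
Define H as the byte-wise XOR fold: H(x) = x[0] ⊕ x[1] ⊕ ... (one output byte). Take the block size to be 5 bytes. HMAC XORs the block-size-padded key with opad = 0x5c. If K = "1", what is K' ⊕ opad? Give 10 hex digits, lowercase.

Key "1" = 31 is 1 byte ≤ B = 5; zero-pad to 5 bytes: K' = 31 00 00 00 00.
XOR each byte with 0x5c: 31⊕5c=6d, 00⊕5c=5c, 00⊕5c=5c, 00⊕5c=5c, 00⊕5c=5c.

6d5c5c5c5c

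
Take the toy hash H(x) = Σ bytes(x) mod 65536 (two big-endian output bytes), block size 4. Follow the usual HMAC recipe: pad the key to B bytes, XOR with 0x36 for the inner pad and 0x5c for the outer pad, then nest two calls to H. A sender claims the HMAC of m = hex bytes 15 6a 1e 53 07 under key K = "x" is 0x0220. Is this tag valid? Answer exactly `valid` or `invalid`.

Key "x" = 78 is 1 byte ≤ B = 4; zero-pad to 4 bytes: K' = 78 00 00 00.
K' ⊕ ipad = 4e 36 36 36; K' ⊕ opad = 24 5c 5c 5c.
Inner hash: sum = 78+54+54+54+21+106+30+83+7 = 487 → 01 e7.
Outer hash (recomputed tag): sum = 36+92+92+92+1+231 = 544 → 02 20.
Recomputed tag = 0220; claimed = 0220 → match.

valid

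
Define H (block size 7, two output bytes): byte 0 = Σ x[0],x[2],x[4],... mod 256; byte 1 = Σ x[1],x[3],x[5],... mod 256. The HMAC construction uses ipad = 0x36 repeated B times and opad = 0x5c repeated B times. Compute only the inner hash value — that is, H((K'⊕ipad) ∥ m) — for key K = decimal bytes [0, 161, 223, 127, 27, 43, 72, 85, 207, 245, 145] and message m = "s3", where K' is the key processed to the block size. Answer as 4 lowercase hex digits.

6982

Key decimal bytes [0, 161, 223, 127, 27, 43, 72, 85, 207, 245, 145] = 00 a1 df 7f 1b 2b 48 55 cf f5 91 is 11 bytes > B = 7, so hash it first: H(key) = a2 95, then zero-pad to 7 bytes: K' = a2 95 00 00 00 00 00.
K' ⊕ ipad = 94 a3 36 36 36 36 36.
Inner input = 94 a3 36 36 36 36 36 ∥ 73 33.
Inner hash: even-index sum = 361 mod 256 = 105; odd-index sum = 386 mod 256 = 130 → 69 82.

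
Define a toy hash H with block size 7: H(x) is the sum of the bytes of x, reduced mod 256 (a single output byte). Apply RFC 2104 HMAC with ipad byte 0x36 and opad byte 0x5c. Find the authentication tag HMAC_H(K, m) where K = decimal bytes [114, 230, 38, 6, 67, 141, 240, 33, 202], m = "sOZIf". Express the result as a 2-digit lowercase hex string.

Key decimal bytes [114, 230, 38, 6, 67, 141, 240, 33, 202] = 72 e6 26 06 43 8d f0 21 ca is 9 bytes > B = 7, so hash it first: H(key) = 2f, then zero-pad to 7 bytes: K' = 2f 00 00 00 00 00 00.
K' ⊕ ipad = 19 36 36 36 36 36 36.  K' ⊕ opad = 73 5c 5c 5c 5c 5c 5c.
Inner input = (K'⊕ipad) ∥ m = 19 36 36 36 36 36 36 ∥ 73 4f 5a 49 66.
Inner hash: sum = 25+54+54+54+54+54+54+115+79+90+73+102 = 808; mod 256 = 40 → 28.
Outer input = (K'⊕opad) ∥ inner = 73 5c 5c 5c 5c 5c 5c ∥ 28.
Outer hash (tag): sum = 115+92+92+92+92+92+92+40 = 707; mod 256 = 195 → c3.

c3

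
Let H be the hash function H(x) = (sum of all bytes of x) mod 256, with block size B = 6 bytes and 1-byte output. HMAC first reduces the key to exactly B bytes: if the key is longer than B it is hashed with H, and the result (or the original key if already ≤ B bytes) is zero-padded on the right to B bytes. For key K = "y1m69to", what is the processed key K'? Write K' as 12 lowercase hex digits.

|K| = 7 > B = 6, so first hash the key.
H(K): sum = 121+49+109+54+57+116+111 = 617; mod 256 = 105 → 69.
Zero-pad H(K) = 69 to 6 bytes: K' = 69 00 00 00 00 00.

690000000000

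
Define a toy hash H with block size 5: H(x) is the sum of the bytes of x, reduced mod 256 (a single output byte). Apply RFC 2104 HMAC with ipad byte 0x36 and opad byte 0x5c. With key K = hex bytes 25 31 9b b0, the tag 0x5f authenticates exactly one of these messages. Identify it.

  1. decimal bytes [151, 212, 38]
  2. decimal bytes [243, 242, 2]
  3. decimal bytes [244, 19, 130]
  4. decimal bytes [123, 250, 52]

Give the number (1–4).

Key hex bytes 25 31 9b b0 is 4 bytes ≤ B = 5; zero-pad to 5 bytes: K' = 25 31 9b b0 00.
K' ⊕ ipad = 13 07 ad 86 36; K' ⊕ opad = 79 6d c7 ec 5c.
m1: inner = H(13 07 ad 86 36 97 d4 26) = 14; tag = H(79 6d c7 ec 5c 14) = 09
m2: inner = H(13 07 ad 86 36 f3 f2 02) = 6a; tag = H(79 6d c7 ec 5c 6a) = 5f ← matches
m3: inner = H(13 07 ad 86 36 f4 13 82) = 0c; tag = H(79 6d c7 ec 5c 0c) = 01
m4: inner = H(13 07 ad 86 36 7b fa 34) = 2c; tag = H(79 6d c7 ec 5c 2c) = 21

2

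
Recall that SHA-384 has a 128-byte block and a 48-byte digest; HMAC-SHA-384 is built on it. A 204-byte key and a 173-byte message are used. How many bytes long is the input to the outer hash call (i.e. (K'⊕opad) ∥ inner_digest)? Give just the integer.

Key is 204 > 128 bytes, so it is hashed to 48 bytes then zero-padded to 128: |K'| = 128.
Outer input = (K'⊕opad) ∥ H(inner) → 128 + 48 = 176 bytes.

176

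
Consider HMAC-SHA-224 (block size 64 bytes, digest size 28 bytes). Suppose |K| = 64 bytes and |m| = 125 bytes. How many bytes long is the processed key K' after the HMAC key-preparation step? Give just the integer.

64

Key is 64 ≤ 64 bytes, zero-padded: |K'| = 64.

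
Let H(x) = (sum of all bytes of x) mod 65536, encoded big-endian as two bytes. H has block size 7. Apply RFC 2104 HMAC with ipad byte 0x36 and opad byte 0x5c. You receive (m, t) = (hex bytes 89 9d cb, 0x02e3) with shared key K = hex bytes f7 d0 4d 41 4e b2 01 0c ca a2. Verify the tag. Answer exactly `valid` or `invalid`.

Key hex bytes f7 d0 4d 41 4e b2 01 0c ca a2 is 10 bytes > B = 7, so hash it first: H(key) = 04 ce, then zero-pad to 7 bytes: K' = 04 ce 00 00 00 00 00.
K' ⊕ ipad = 32 f8 36 36 36 36 36; K' ⊕ opad = 58 92 5c 5c 5c 5c 5c.
Inner hash: sum = 50+248+54+54+54+54+54+137+157+203 = 1065 → 04 29.
Outer hash (recomputed tag): sum = 88+146+92+92+92+92+92+4+41 = 739 → 02 e3.
Recomputed tag = 02e3; claimed = 02e3 → match.

valid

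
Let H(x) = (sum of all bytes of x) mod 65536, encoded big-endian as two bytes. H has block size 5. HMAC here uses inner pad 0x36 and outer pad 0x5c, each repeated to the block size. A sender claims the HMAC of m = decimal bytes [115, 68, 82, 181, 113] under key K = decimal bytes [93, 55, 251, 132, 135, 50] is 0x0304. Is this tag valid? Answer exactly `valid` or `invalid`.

valid

Key decimal bytes [93, 55, 251, 132, 135, 50] = 5d 37 fb 84 87 32 is 6 bytes > B = 5, so hash it first: H(key) = 02 cc, then zero-pad to 5 bytes: K' = 02 cc 00 00 00.
K' ⊕ ipad = 34 fa 36 36 36; K' ⊕ opad = 5e 90 5c 5c 5c.
Inner hash: sum = 52+250+54+54+54+115+68+82+181+113 = 1023 → 03 ff.
Outer hash (recomputed tag): sum = 94+144+92+92+92+3+255 = 772 → 03 04.
Recomputed tag = 0304; claimed = 0304 → match.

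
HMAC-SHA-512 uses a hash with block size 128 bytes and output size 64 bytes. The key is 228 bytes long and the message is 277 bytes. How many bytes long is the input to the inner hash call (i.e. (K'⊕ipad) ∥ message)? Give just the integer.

Key is 228 > 128 bytes, so it is hashed to 64 bytes then zero-padded to 128: |K'| = 128.
Inner input = (K'⊕ipad) ∥ m → 128 + 277 = 405 bytes.

405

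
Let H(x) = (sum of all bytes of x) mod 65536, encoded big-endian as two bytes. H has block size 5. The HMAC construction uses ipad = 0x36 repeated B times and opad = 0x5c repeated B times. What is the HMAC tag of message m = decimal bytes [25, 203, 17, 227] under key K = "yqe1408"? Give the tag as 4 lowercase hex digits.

Key "yqe1408" = 79 71 65 31 34 30 38 is 7 bytes > B = 5, so hash it first: H(key) = 02 1c, then zero-pad to 5 bytes: K' = 02 1c 00 00 00.
K' ⊕ ipad = 34 2a 36 36 36.  K' ⊕ opad = 5e 40 5c 5c 5c.
Inner input = (K'⊕ipad) ∥ m = 34 2a 36 36 36 ∥ 19 cb 11 e3.
Inner hash: sum = 52+42+54+54+54+25+203+17+227 = 728 → 02 d8.
Outer input = (K'⊕opad) ∥ inner = 5e 40 5c 5c 5c ∥ 02 d8.
Outer hash (tag): sum = 94+64+92+92+92+2+216 = 652 → 02 8c.

028c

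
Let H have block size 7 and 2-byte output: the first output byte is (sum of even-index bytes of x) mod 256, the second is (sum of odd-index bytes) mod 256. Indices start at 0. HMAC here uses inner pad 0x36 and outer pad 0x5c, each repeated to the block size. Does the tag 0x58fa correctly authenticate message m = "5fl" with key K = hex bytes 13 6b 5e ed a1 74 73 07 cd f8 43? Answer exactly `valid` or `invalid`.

Key hex bytes 13 6b 5e ed a1 74 73 07 cd f8 43 is 11 bytes > B = 7, so hash it first: H(key) = 95 cb, then zero-pad to 7 bytes: K' = 95 cb 00 00 00 00 00.
K' ⊕ ipad = a3 fd 36 36 36 36 36; K' ⊕ opad = c9 97 5c 5c 5c 5c 5c.
Inner hash: even-index sum = 427 mod 256 = 171; odd-index sum = 522 mod 256 = 10 → ab 0a.
Outer hash (recomputed tag): even-index sum = 487 mod 256 = 231; odd-index sum = 506 mod 256 = 250 → e7 fa.
Recomputed tag = e7fa; claimed = 58fa → mismatch.

invalid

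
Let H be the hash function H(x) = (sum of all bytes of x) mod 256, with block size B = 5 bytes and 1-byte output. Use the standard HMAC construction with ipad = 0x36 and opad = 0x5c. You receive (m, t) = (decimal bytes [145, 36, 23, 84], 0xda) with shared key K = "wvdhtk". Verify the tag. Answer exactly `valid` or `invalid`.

Key "wvdhtk" = 77 76 64 68 74 6b is 6 bytes > B = 5, so hash it first: H(key) = 98, then zero-pad to 5 bytes: K' = 98 00 00 00 00.
K' ⊕ ipad = ae 36 36 36 36; K' ⊕ opad = c4 5c 5c 5c 5c.
Inner hash: sum = 174+54+54+54+54+145+36+23+84 = 678; mod 256 = 166 → a6.
Outer hash (recomputed tag): sum = 196+92+92+92+92+166 = 730; mod 256 = 218 → da.
Recomputed tag = da; claimed = da → match.

valid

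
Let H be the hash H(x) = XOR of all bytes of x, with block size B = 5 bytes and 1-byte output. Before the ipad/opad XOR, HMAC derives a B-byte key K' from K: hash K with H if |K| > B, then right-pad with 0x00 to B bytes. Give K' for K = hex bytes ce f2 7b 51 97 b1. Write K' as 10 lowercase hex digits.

3000000000

|K| = 6 > B = 5, so first hash the key.
H(K): XOR ce⊕f2⊕7b⊕51⊕97⊕b1 = 30.
Zero-pad H(K) = 30 to 5 bytes: K' = 30 00 00 00 00.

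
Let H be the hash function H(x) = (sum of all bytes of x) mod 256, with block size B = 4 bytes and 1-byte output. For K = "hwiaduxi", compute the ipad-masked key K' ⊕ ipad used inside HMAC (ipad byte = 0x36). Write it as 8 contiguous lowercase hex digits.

Key "hwiaduxi" = 68 77 69 61 64 75 78 69 is 8 bytes > B = 4, so hash it first: H(key) = 63, then zero-pad to 4 bytes: K' = 63 00 00 00.
XOR each byte with 0x36: 63⊕36=55, 00⊕36=36, 00⊕36=36, 00⊕36=36.

55363636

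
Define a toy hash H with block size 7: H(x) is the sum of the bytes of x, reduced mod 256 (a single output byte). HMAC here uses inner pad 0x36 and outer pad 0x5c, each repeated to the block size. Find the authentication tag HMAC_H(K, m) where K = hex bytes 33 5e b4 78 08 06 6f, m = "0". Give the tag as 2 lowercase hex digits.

92

Key hex bytes 33 5e b4 78 08 06 6f is exactly B = 7 bytes: K' = 33 5e b4 78 08 06 6f.
K' ⊕ ipad = 05 68 82 4e 3e 30 59.  K' ⊕ opad = 6f 02 e8 24 54 5a 33.
Inner input = (K'⊕ipad) ∥ m = 05 68 82 4e 3e 30 59 ∥ 30.
Inner hash: sum = 5+104+130+78+62+48+89+48 = 564; mod 256 = 52 → 34.
Outer input = (K'⊕opad) ∥ inner = 6f 02 e8 24 54 5a 33 ∥ 34.
Outer hash (tag): sum = 111+2+232+36+84+90+51+52 = 658; mod 256 = 146 → 92.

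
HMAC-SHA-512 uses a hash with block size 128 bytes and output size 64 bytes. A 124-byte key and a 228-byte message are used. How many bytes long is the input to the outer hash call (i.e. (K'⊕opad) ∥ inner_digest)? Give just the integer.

Key is 124 ≤ 128 bytes, zero-padded: |K'| = 128.
Outer input = (K'⊕opad) ∥ H(inner) → 128 + 64 = 192 bytes.

192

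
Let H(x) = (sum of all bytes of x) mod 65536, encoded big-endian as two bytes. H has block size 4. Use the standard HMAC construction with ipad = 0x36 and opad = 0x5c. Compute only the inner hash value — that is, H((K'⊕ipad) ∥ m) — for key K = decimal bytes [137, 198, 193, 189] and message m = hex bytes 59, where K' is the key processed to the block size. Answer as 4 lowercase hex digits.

Key decimal bytes [137, 198, 193, 189] = 89 c6 c1 bd is exactly B = 4 bytes: K' = 89 c6 c1 bd.
K' ⊕ ipad = bf f0 f7 8b.
Inner input = bf f0 f7 8b ∥ 59.
Inner hash: sum = 191+240+247+139+89 = 906 → 03 8a.

038a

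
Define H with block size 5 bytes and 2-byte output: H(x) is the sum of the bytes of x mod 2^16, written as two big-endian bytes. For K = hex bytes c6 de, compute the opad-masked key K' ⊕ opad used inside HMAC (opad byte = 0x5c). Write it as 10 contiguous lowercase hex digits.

Key hex bytes c6 de is 2 bytes ≤ B = 5; zero-pad to 5 bytes: K' = c6 de 00 00 00.
XOR each byte with 0x5c: c6⊕5c=9a, de⊕5c=82, 00⊕5c=5c, 00⊕5c=5c, 00⊕5c=5c.

9a825c5c5c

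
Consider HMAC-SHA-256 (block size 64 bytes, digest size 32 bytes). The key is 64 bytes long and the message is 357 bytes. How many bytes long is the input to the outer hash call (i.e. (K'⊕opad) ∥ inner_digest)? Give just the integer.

Key is 64 ≤ 64 bytes, zero-padded: |K'| = 64.
Outer input = (K'⊕opad) ∥ H(inner) → 64 + 32 = 96 bytes.

96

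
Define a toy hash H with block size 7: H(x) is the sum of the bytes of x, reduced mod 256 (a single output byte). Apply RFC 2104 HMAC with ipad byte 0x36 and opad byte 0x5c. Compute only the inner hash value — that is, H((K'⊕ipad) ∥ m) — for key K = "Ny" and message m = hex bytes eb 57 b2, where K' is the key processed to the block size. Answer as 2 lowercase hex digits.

Key "Ny" = 4e 79 is 2 bytes ≤ B = 7; zero-pad to 7 bytes: K' = 4e 79 00 00 00 00 00.
K' ⊕ ipad = 78 4f 36 36 36 36 36.
Inner input = 78 4f 36 36 36 36 36 ∥ eb 57 b2.
Inner hash: sum = 120+79+54+54+54+54+54+235+87+178 = 969; mod 256 = 201 → c9.

c9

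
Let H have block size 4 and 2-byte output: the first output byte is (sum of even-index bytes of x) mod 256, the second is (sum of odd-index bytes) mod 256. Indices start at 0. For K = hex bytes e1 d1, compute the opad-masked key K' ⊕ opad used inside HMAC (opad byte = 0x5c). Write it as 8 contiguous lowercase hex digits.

bd8d5c5c

Key hex bytes e1 d1 is 2 bytes ≤ B = 4; zero-pad to 4 bytes: K' = e1 d1 00 00.
XOR each byte with 0x5c: e1⊕5c=bd, d1⊕5c=8d, 00⊕5c=5c, 00⊕5c=5c.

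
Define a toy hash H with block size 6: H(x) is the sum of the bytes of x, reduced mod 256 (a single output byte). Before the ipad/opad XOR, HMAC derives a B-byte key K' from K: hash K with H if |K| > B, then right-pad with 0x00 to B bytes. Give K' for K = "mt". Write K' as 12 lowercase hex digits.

Key "mt" = 6d 74 is 2 bytes ≤ B = 6; zero-pad to 6 bytes: K' = 6d 74 00 00 00 00.

6d7400000000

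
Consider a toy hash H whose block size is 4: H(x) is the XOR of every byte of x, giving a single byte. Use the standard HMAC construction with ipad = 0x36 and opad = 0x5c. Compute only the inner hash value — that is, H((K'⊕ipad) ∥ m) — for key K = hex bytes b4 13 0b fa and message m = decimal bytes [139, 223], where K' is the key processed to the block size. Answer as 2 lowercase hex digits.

Key hex bytes b4 13 0b fa is exactly B = 4 bytes: K' = b4 13 0b fa.
K' ⊕ ipad = 82 25 3d cc.
Inner input = 82 25 3d cc ∥ 8b df.
Inner hash: XOR 82⊕25⊕3d⊕cc⊕8b⊕df = 02.

02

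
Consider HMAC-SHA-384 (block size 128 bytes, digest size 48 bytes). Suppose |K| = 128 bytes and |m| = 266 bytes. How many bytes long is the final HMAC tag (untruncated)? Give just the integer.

The tag is one SHA-384 digest: 48 bytes.

48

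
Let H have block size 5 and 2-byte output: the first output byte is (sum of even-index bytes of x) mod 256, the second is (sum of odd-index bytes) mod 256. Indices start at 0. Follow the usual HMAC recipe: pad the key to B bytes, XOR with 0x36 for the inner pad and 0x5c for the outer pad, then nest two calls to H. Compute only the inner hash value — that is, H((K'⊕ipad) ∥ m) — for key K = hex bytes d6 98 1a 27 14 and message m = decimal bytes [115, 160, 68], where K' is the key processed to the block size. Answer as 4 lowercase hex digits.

Key hex bytes d6 98 1a 27 14 is exactly B = 5 bytes: K' = d6 98 1a 27 14.
K' ⊕ ipad = e0 ae 2c 11 22.
Inner input = e0 ae 2c 11 22 ∥ 73 a0 44.
Inner hash: even-index sum = 462 mod 256 = 206; odd-index sum = 374 mod 256 = 118 → ce 76.

ce76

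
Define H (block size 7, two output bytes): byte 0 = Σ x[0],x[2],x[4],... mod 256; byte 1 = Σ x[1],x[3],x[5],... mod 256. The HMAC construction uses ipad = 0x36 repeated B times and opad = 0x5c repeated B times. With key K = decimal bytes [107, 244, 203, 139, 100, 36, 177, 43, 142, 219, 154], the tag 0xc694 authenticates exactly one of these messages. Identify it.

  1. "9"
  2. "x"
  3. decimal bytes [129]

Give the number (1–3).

2

Key decimal bytes [107, 244, 203, 139, 100, 36, 177, 43, 142, 219, 154] = 6b f4 cb 8b 64 24 b1 2b 8e db 9a is 11 bytes > B = 7, so hash it first: H(key) = 73 a9, then zero-pad to 7 bytes: K' = 73 a9 00 00 00 00 00.
K' ⊕ ipad = 45 9f 36 36 36 36 36; K' ⊕ opad = 2f f5 5c 5c 5c 5c 5c.
m1: inner = H(45 9f 36 36 36 36 36 39) = e7 44; tag = H(2f f5 5c 5c 5c 5c 5c e7 44) = 8794
m2: inner = H(45 9f 36 36 36 36 36 78) = e7 83; tag = H(2f f5 5c 5c 5c 5c 5c e7 83) = c694 ← matches
m3: inner = H(45 9f 36 36 36 36 36 81) = e7 8c; tag = H(2f f5 5c 5c 5c 5c 5c e7 8c) = cf94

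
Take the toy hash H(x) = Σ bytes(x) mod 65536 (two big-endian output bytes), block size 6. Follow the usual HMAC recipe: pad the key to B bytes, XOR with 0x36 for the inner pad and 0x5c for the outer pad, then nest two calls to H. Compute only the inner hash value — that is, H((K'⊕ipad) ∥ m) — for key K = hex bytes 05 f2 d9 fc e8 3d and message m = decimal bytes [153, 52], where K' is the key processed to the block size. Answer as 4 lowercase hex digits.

Key hex bytes 05 f2 d9 fc e8 3d is exactly B = 6 bytes: K' = 05 f2 d9 fc e8 3d.
K' ⊕ ipad = 33 c4 ef ca de 0b.
Inner input = 33 c4 ef ca de 0b ∥ 99 34.
Inner hash: sum = 51+196+239+202+222+11+153+52 = 1126 → 04 66.

0466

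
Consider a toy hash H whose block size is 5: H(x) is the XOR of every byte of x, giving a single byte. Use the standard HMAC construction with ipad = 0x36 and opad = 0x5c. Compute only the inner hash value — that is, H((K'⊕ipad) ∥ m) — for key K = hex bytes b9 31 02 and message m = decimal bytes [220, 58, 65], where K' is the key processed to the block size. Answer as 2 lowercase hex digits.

Key hex bytes b9 31 02 is 3 bytes ≤ B = 5; zero-pad to 5 bytes: K' = b9 31 02 00 00.
K' ⊕ ipad = 8f 07 34 36 36.
Inner input = 8f 07 34 36 36 ∥ dc 3a 41.
Inner hash: XOR 8f⊕07⊕34⊕36⊕36⊕dc⊕3a⊕41 = 1b.

1b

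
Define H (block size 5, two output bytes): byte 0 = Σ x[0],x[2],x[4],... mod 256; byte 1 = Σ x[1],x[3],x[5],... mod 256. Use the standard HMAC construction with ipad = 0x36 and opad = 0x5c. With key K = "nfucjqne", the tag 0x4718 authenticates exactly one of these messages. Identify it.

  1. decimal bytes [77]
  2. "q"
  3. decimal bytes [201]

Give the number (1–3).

Key "nfucjqne" = 6e 66 75 63 6a 71 6e 65 is 8 bytes > B = 5, so hash it first: H(key) = bb 9f, then zero-pad to 5 bytes: K' = bb 9f 00 00 00.
K' ⊕ ipad = 8d a9 36 36 36; K' ⊕ opad = e7 c3 5c 5c 5c.
m1: inner = H(8d a9 36 36 36 4d) = f9 2c; tag = H(e7 c3 5c 5c 5c f9 2c) = cb18
m2: inner = H(8d a9 36 36 36 71) = f9 50; tag = H(e7 c3 5c 5c 5c f9 50) = ef18
m3: inner = H(8d a9 36 36 36 c9) = f9 a8; tag = H(e7 c3 5c 5c 5c f9 a8) = 4718 ← matches

3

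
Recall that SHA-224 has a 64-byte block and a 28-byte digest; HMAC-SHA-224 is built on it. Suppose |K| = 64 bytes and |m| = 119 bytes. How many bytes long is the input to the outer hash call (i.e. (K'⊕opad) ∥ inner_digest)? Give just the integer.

Key is 64 ≤ 64 bytes, zero-padded: |K'| = 64.
Outer input = (K'⊕opad) ∥ H(inner) → 64 + 28 = 92 bytes.

92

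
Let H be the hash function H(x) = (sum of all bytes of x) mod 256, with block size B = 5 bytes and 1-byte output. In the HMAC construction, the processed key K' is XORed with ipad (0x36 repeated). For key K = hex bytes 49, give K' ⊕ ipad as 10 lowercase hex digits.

Key hex bytes 49 is 1 byte ≤ B = 5; zero-pad to 5 bytes: K' = 49 00 00 00 00.
XOR each byte with 0x36: 49⊕36=7f, 00⊕36=36, 00⊕36=36, 00⊕36=36, 00⊕36=36.

7f36363636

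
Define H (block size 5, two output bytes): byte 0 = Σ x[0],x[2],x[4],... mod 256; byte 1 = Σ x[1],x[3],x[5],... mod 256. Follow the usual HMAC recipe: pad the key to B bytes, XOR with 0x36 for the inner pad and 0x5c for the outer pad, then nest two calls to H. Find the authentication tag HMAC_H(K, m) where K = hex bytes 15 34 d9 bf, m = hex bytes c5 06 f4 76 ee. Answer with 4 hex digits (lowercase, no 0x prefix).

Key hex bytes 15 34 d9 bf is 4 bytes ≤ B = 5; zero-pad to 5 bytes: K' = 15 34 d9 bf 00.
K' ⊕ ipad = 23 02 ef 89 36.  K' ⊕ opad = 49 68 85 e3 5c.
Inner input = (K'⊕ipad) ∥ m = 23 02 ef 89 36 ∥ c5 06 f4 76 ee.
Inner hash: even-index sum = 452 mod 256 = 196; odd-index sum = 818 mod 256 = 50 → c4 32.
Outer input = (K'⊕opad) ∥ inner = 49 68 85 e3 5c ∥ c4 32.
Outer hash (tag): even-index sum = 348 mod 256 = 92; odd-index sum = 527 mod 256 = 15 → 5c 0f.

5c0f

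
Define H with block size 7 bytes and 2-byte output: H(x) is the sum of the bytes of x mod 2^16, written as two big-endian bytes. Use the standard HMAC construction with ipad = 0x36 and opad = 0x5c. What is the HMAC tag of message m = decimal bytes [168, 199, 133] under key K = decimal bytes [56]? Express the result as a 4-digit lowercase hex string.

02d5

Key decimal bytes [56] = 38 is 1 byte ≤ B = 7; zero-pad to 7 bytes: K' = 38 00 00 00 00 00 00.
K' ⊕ ipad = 0e 36 36 36 36 36 36.  K' ⊕ opad = 64 5c 5c 5c 5c 5c 5c.
Inner input = (K'⊕ipad) ∥ m = 0e 36 36 36 36 36 36 ∥ a8 c7 85.
Inner hash: sum = 14+54+54+54+54+54+54+168+199+133 = 838 → 03 46.
Outer input = (K'⊕opad) ∥ inner = 64 5c 5c 5c 5c 5c 5c ∥ 03 46.
Outer hash (tag): sum = 100+92+92+92+92+92+92+3+70 = 725 → 02 d5.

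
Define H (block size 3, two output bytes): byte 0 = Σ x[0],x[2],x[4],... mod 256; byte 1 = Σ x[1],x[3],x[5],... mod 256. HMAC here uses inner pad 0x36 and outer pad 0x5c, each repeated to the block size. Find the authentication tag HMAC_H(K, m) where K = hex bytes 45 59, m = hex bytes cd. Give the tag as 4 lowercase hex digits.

Key hex bytes 45 59 is 2 bytes ≤ B = 3; zero-pad to 3 bytes: K' = 45 59 00.
K' ⊕ ipad = 73 6f 36.  K' ⊕ opad = 19 05 5c.
Inner input = (K'⊕ipad) ∥ m = 73 6f 36 ∥ cd.
Inner hash: even-index sum = 169 mod 256 = 169; odd-index sum = 316 mod 256 = 60 → a9 3c.
Outer input = (K'⊕opad) ∥ inner = 19 05 5c ∥ a9 3c.
Outer hash (tag): even-index sum = 177 mod 256 = 177; odd-index sum = 174 mod 256 = 174 → b1 ae.

b1ae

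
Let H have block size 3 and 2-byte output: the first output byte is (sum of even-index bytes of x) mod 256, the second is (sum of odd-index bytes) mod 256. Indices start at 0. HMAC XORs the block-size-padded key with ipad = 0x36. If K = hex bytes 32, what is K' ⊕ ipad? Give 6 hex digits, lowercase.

043636

Key hex bytes 32 is 1 byte ≤ B = 3; zero-pad to 3 bytes: K' = 32 00 00.
XOR each byte with 0x36: 32⊕36=04, 00⊕36=36, 00⊕36=36.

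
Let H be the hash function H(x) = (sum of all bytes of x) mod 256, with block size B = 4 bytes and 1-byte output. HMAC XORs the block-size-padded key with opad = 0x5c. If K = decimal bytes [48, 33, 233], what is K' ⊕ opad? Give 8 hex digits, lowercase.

Key decimal bytes [48, 33, 233] = 30 21 e9 is 3 bytes ≤ B = 4; zero-pad to 4 bytes: K' = 30 21 e9 00.
XOR each byte with 0x5c: 30⊕5c=6c, 21⊕5c=7d, e9⊕5c=b5, 00⊕5c=5c.

6c7db55c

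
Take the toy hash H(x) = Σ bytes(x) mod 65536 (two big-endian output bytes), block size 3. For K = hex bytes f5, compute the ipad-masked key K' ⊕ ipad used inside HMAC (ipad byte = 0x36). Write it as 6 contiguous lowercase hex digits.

c33636

Key hex bytes f5 is 1 byte ≤ B = 3; zero-pad to 3 bytes: K' = f5 00 00.
XOR each byte with 0x36: f5⊕36=c3, 00⊕36=36, 00⊕36=36.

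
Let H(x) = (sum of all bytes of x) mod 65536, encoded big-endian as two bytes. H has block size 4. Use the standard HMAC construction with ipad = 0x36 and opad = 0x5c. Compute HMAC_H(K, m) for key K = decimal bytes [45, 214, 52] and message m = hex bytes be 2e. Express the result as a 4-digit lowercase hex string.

Key decimal bytes [45, 214, 52] = 2d d6 34 is 3 bytes ≤ B = 4; zero-pad to 4 bytes: K' = 2d d6 34 00.
K' ⊕ ipad = 1b e0 02 36.  K' ⊕ opad = 71 8a 68 5c.
Inner input = (K'⊕ipad) ∥ m = 1b e0 02 36 ∥ be 2e.
Inner hash: sum = 27+224+2+54+190+46 = 543 → 02 1f.
Outer input = (K'⊕opad) ∥ inner = 71 8a 68 5c ∥ 02 1f.
Outer hash (tag): sum = 113+138+104+92+2+31 = 480 → 01 e0.

01e0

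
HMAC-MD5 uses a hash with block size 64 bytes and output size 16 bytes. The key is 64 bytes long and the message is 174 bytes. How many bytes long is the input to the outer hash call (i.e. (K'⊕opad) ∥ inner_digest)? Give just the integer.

80

Key is 64 ≤ 64 bytes, zero-padded: |K'| = 64.
Outer input = (K'⊕opad) ∥ H(inner) → 64 + 16 = 80 bytes.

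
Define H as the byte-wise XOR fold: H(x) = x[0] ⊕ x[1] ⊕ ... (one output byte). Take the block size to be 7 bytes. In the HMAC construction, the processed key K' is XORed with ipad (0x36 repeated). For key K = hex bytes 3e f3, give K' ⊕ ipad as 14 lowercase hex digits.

Key hex bytes 3e f3 is 2 bytes ≤ B = 7; zero-pad to 7 bytes: K' = 3e f3 00 00 00 00 00.
XOR each byte with 0x36: 3e⊕36=08, f3⊕36=c5, 00⊕36=36, 00⊕36=36, 00⊕36=36, 00⊕36=36, 00⊕36=36.

08c53636363636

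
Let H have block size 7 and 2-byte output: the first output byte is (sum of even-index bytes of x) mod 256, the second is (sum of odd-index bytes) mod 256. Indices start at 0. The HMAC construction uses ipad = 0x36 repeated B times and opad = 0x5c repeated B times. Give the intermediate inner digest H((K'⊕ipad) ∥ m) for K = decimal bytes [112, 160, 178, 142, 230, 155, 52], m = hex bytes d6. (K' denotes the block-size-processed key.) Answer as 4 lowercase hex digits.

Key decimal bytes [112, 160, 178, 142, 230, 155, 52] = 70 a0 b2 8e e6 9b 34 is exactly B = 7 bytes: K' = 70 a0 b2 8e e6 9b 34.
K' ⊕ ipad = 46 96 84 b8 d0 ad 02.
Inner input = 46 96 84 b8 d0 ad 02 ∥ d6.
Inner hash: even-index sum = 412 mod 256 = 156; odd-index sum = 721 mod 256 = 209 → 9c d1.

9cd1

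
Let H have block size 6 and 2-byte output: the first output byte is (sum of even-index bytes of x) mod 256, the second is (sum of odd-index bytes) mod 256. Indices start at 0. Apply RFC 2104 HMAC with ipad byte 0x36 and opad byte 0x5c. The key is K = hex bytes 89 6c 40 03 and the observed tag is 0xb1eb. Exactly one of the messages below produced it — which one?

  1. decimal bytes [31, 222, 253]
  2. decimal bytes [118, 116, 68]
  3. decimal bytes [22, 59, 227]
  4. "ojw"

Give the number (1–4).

Key hex bytes 89 6c 40 03 is 4 bytes ≤ B = 6; zero-pad to 6 bytes: K' = 89 6c 40 03 00 00.
K' ⊕ ipad = bf 5a 76 35 36 36; K' ⊕ opad = d5 30 1c 5f 5c 5c.
m1: inner = H(bf 5a 76 35 36 36 1f de fd) = 87 a3; tag = H(d5 30 1c 5f 5c 5c 87 a3) = d48e
m2: inner = H(bf 5a 76 35 36 36 76 74 44) = 25 39; tag = H(d5 30 1c 5f 5c 5c 25 39) = 7224
m3: inner = H(bf 5a 76 35 36 36 16 3b e3) = 64 00; tag = H(d5 30 1c 5f 5c 5c 64 00) = b1eb ← matches
m4: inner = H(bf 5a 76 35 36 36 6f 6a 77) = 51 2f; tag = H(d5 30 1c 5f 5c 5c 51 2f) = 9e1a

3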